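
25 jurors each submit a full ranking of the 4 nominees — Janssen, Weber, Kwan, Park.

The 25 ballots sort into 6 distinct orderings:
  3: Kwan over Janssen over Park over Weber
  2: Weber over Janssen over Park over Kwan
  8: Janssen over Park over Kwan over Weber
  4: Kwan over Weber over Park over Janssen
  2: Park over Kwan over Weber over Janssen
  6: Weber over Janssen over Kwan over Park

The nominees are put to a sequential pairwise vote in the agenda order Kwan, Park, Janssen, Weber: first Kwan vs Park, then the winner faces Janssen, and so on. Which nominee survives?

Round 1: Kwan vs Park — 13–12, Kwan advances.
Round 2: Kwan vs Janssen — 9–16, Janssen advances.
Round 3: Janssen vs Weber — 11–14, Weber advances.
Weber survives the agenda.

Weber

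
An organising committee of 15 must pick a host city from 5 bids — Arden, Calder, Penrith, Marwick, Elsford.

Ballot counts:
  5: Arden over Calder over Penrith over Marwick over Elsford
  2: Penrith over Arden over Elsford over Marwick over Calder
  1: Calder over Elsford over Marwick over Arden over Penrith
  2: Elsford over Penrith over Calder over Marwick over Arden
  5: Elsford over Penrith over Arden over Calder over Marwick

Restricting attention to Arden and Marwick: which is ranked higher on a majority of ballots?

Ballots ranking Arden above Marwick: 5 + 2 + 5 = 12.
Ballots ranking Marwick above Arden: 15 − 12 = 3.
Arden wins the head-to-head 12–3.

Arden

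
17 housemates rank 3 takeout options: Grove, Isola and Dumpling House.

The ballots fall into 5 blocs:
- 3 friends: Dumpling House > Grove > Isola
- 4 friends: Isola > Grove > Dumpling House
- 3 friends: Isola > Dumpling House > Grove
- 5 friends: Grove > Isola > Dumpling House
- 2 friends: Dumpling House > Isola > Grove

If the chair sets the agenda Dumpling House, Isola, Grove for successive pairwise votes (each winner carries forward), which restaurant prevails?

Isola

Round 1: Dumpling House vs Isola — 5–12, Isola advances.
Round 2: Isola vs Grove — 9–8, Isola advances.
Isola survives the agenda.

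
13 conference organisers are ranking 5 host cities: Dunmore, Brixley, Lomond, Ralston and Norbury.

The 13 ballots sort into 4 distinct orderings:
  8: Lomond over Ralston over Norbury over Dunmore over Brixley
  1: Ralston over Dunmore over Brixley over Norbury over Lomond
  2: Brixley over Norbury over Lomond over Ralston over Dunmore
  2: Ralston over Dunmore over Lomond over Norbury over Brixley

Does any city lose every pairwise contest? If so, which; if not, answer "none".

Brixley

Pairwise majorities:
Dunmore vs Brixley: Dunmore is ranked higher on 8+1+2 = 11 ballots, Brixley on 2. Dunmore wins 11–2.
Dunmore vs Lomond: Lomond, 10–3.
Dunmore vs Ralston: Dunmore is ranked higher on 0 ballots, Ralston on 13. Ralston wins 13–0.
Dunmore vs Norbury: Norbury wins 10–3.
Brixley vs Lomond: Lomond wins 10–3.
Brixley vs Ralston: 2 to 11, Ralston.
Brixley vs Norbury: Norbury wins 10–3.
Lomond vs Ralston: 8+2 = 10 for Lomond, 3 for Ralston — Lomond by 10–3.
Lomond vs Norbury: Lomond, 10–3.
Ralston vs Norbury: Ralston wins 11–2.
Brixley loses to every other city — it is the Condorcet loser.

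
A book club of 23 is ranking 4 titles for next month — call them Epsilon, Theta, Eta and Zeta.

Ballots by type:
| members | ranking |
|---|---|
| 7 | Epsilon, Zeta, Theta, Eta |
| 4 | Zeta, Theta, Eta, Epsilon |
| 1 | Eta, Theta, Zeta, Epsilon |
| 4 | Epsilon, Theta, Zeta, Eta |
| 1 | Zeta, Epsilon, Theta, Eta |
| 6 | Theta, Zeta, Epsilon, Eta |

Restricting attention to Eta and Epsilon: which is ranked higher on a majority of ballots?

Epsilon

Ballots ranking Eta above Epsilon: 4 + 1 = 5.
Ballots ranking Epsilon above Eta: 23 − 5 = 18.
Epsilon wins the head-to-head 18–5.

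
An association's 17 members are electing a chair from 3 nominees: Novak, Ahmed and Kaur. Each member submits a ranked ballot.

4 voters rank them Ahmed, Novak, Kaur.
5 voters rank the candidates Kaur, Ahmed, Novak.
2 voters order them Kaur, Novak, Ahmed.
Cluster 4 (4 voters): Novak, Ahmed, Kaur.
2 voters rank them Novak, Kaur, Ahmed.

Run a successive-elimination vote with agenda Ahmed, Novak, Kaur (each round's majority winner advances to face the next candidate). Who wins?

Round 1: Ahmed vs Novak — 9–8, Ahmed advances.
Round 2: Ahmed vs Kaur — 8–9, Kaur advances.
Kaur survives the agenda.

Kaur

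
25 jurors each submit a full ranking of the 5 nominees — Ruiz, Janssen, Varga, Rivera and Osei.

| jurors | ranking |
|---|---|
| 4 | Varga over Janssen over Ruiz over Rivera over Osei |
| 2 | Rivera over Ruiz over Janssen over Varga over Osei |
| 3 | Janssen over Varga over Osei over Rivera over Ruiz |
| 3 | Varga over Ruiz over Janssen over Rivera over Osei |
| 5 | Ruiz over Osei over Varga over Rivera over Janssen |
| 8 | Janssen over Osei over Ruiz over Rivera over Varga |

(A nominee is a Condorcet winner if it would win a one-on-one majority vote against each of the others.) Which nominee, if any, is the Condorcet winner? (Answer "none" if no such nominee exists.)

Janssen

Pairwise majorities:
Ruiz vs Janssen: Janssen, 15–10.
Ruiz vs Varga: Ruiz wins 15–10.
Ruiz vs Rivera: Ruiz, 20–5.
Ruiz vs Osei: Ruiz wins 14–11.
Janssen vs Varga: Janssen, 13–12.
Janssen vs Rivera: Janssen, 18–7.
Janssen vs Osei: Janssen, 20–5.
Varga vs Rivera: Varga wins 15–10.
Varga vs Osei: Osei wins 13–12.
Rivera vs Osei: Osei wins 16–9.
Only Janssen has no losses; Janssen is the Condorcet winner.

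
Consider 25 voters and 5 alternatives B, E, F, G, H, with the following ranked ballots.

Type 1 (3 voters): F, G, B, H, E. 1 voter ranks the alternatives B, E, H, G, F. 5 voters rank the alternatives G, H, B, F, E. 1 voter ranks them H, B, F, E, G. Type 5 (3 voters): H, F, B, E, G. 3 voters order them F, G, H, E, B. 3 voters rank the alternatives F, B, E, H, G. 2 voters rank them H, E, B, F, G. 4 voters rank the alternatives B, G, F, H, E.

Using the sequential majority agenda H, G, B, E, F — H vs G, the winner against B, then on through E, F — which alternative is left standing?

B

Round 1: H vs G — 10–15, G advances.
Round 2: G vs B — 11–14, B advances.
Round 3: B vs E — 20–5, B advances.
Round 4: B vs F — 13–12, B advances.
The agenda winner is B.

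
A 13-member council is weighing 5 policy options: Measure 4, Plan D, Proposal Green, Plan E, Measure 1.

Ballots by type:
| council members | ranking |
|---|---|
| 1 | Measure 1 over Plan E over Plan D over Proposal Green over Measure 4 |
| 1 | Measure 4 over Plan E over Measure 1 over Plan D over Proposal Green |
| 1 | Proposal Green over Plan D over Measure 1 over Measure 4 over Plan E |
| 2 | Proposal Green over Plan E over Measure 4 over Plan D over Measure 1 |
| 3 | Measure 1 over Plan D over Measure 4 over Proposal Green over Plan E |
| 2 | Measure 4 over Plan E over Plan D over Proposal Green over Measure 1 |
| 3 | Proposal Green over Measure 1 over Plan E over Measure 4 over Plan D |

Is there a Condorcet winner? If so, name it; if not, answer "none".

Pairwise majorities:
Measure 4 vs Plan D: 8 to 5, Measure 4.
Measure 4 vs Proposal Green: Measure 4 is ranked higher on 1+3+2 = 6 ballots, Proposal Green on 7. Proposal Green wins 7–6.
Measure 4 vs Plan E: 7 to 6, Measure 4.
Measure 4 vs Measure 1: 1+2+2 = 5 for Measure 4, 8 for Measure 1 — Measure 1 by 8–5.
Plan D vs Proposal Green: Plan D, 7–6.
Plan D vs Plan E: 4 to 9, Plan E.
Plan D vs Measure 1: Plan D preferred on 1+2+2 = 5 ballots; Measure 1 wins 8–5.
Proposal Green vs Plan E: Proposal Green, 9–4.
Proposal Green vs Measure 1: Proposal Green preferred on 1+2+2+3 = 8 ballots; Proposal Green wins 8–5.
Plan E vs Measure 1: Measure 1 wins 8–5.
Each option drops at least one matchup (Measure 4 loses to Proposal Green; Plan D loses to Measure 4; Proposal Green loses to Plan D; Plan E loses to Measure 4; Measure 1 loses to Proposal Green); the cycle Measure 4 > Plan D > Proposal Green > Measure 4 rules out a Condorcet winner.

none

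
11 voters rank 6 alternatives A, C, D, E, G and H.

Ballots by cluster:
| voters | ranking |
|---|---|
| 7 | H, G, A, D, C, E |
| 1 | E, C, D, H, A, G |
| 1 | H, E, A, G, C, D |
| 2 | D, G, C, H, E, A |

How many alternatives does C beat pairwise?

1

C against each rival (11 voters):
C–A: A 8–3.
C vs D: D, 9–2.
C vs E: C preferred on 7+2 = 9 ballots; C wins 9–2.
C vs G: G, 10–1.
C vs H: H wins 8–3.
C beats E; loses to A, D, G, H — 1 pairwise win.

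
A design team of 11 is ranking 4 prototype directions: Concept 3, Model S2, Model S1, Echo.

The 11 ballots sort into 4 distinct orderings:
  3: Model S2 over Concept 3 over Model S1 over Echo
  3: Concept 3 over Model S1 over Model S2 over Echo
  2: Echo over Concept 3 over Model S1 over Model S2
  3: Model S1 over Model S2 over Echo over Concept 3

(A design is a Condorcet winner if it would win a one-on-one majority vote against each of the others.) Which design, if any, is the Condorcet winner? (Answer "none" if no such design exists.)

Check each pair by majority over 11 ballots:
Concept 3 vs Model S2: Model S2 wins 6–5.
Concept 3 vs Model S1: 3+3+2 = 8 for Concept 3, 3 for Model S1 — Concept 3 by 8–3.
Concept 3 vs Echo: Concept 3, 6–5.
Model S2–Model S1: Model S1 8–3.
Model S2–Echo: Model S2 9–2.
Model S1–Echo: Model S1 9–2.
No design is unbeaten: Concept 3 loses to Model S2; Model S2 loses to Model S1; Model S1 loses to Concept 3; Echo loses to Concept 3. In particular Concept 3 → Model S1 → Model S2 → Concept 3 is a majority cycle — no Condorcet winner exists.

none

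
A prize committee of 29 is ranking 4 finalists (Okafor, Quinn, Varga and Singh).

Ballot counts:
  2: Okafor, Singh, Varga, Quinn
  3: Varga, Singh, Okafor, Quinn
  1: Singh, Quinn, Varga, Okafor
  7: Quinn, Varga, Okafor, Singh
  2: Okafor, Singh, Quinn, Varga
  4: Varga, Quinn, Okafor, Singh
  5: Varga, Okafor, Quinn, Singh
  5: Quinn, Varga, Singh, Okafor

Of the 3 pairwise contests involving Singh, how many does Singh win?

0

Singh against each rival (29 jurors):
Singh–Okafor: Okafor 20–9.
Singh vs Quinn: 8 to 21, Quinn.
Singh vs Varga: Singh preferred on 2+1+2 = 5 ballots; Varga wins 24–5.
Singh beats no one; loses to Okafor, Quinn, Varga — 0 pairwise wins.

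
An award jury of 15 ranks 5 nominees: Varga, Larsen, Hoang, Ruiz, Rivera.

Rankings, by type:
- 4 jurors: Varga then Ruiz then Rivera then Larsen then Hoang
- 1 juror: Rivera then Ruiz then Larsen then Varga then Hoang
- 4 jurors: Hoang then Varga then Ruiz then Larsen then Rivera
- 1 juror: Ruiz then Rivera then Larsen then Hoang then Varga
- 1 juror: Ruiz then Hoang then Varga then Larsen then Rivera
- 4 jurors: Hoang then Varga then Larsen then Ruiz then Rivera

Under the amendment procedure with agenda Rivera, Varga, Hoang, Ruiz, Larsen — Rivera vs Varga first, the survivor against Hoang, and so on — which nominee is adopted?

Round 1: Rivera vs Varga — 2–13, Varga advances.
Round 2: Varga vs Hoang — 5–10, Hoang advances.
Round 3: Hoang vs Ruiz — 8–7, Hoang advances.
Round 4: Hoang vs Larsen — 9–6, Hoang advances.
Hoang survives the agenda.

Hoang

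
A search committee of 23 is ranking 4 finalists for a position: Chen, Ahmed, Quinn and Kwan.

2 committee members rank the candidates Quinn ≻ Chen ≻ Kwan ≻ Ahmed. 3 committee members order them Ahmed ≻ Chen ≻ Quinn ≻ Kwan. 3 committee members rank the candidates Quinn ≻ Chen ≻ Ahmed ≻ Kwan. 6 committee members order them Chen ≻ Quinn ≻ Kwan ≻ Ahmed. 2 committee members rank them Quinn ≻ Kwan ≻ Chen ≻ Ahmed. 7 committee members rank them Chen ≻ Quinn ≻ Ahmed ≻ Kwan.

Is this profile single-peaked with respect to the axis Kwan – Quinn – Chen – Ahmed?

Axis positions: Kwan=1, Quinn=2, Chen=3, Ahmed=4.
Bloc 1 (peak Quinn at position 2): ranking walks positions 2-3-1-4, expanding outward from the peak — single-peaked.
Bloc 2 (peak Ahmed at position 4): ranking walks positions 4-3-2-1, expanding outward from the peak — single-peaked.
Bloc 3 (peak Quinn at position 2): ranking walks positions 2-3-4-1, expanding outward from the peak — single-peaked.
Bloc 4 (peak Chen at position 3): ranking walks positions 3-2-1-4, expanding outward from the peak — single-peaked.
Bloc 5 (peak Quinn at position 2): ranking walks positions 2-1-3-4, expanding outward from the peak — single-peaked.
Bloc 6 (peak Chen at position 3): ranking walks positions 3-2-4-1, expanding outward from the peak — single-peaked.
Every ranking is single-peaked on this axis.

yes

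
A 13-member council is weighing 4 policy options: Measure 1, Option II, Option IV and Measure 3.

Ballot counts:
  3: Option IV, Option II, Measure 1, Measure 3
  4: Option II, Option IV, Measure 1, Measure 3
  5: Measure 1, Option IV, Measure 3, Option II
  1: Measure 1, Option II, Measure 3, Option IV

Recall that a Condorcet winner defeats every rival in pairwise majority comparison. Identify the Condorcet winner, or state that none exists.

Option IV

Pairwise majorities:
Measure 1 vs Option II: Option II, 7–6.
Measure 1 vs Option IV: Option IV, 7–6.
Measure 1 vs Measure 3: Measure 1 preferred on 3+4+5+1 = 13 ballots; Measure 1 wins 13–0.
Option II–Option IV: Option IV 8–5.
Option II vs Measure 3: 3+4+1 = 8 for Option II, 5 for Measure 3 — Option II by 8–5.
Option IV vs Measure 3: Option IV, 12–1.
Option IV wins every pairwise contest, so Option IV is the Condorcet winner.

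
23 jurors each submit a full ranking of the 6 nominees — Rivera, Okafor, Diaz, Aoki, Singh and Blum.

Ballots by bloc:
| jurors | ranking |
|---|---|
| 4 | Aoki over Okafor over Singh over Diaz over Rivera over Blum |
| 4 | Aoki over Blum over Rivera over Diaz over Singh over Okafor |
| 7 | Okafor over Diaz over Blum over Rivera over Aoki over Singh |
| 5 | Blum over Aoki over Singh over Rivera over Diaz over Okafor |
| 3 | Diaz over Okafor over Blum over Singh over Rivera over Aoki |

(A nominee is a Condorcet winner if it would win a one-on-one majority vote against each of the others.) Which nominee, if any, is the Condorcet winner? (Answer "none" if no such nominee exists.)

none

Head-to-head results (23 jurors):
Rivera vs Okafor: 4+5 = 9 for Rivera, 14 for Okafor — Okafor by 14–9.
Rivera vs Diaz: Rivera preferred on 4+5 = 9 ballots; Diaz wins 14–9.
Rivera vs Aoki: Rivera preferred on 7+3 = 10 ballots; Aoki wins 13–10.
Rivera vs Singh: Rivera preferred on 4+7 = 11 ballots; Singh wins 12–11.
Rivera vs Blum: 4 to 19, Blum.
Okafor vs Diaz: Okafor preferred on 4+7 = 11 ballots; Diaz wins 12–11.
Okafor vs Aoki: 7+3 = 10 for Okafor, 13 for Aoki — Aoki by 13–10.
Okafor vs Singh: 14 to 9, Okafor.
Okafor vs Blum: Okafor is ranked higher on 4+7+3 = 14 ballots, Blum on 9. Okafor wins 14–9.
Diaz vs Aoki: 10 to 13, Aoki.
Diaz vs Singh: Diaz preferred on 4+7+3 = 14 ballots; Diaz wins 14–9.
Diaz vs Blum: Diaz is ranked higher on 4+7+3 = 14 ballots, Blum on 9. Diaz wins 14–9.
Aoki vs Singh: Aoki is ranked higher on 4+4+7+5 = 20 ballots, Singh on 3. Aoki wins 20–3.
Aoki vs Blum: Aoki preferred on 4+4 = 8 ballots; Blum wins 15–8.
Singh vs Blum: Singh is ranked higher on 4 ballots, Blum on 19. Blum wins 19–4.
Each nominee drops at least one matchup (Rivera loses to Okafor; Okafor loses to Diaz; Diaz loses to Aoki; Aoki loses to Blum; Singh loses to Okafor; Blum loses to Okafor); the cycle Okafor → Blum → Aoki → Okafor rules out a Condorcet winner.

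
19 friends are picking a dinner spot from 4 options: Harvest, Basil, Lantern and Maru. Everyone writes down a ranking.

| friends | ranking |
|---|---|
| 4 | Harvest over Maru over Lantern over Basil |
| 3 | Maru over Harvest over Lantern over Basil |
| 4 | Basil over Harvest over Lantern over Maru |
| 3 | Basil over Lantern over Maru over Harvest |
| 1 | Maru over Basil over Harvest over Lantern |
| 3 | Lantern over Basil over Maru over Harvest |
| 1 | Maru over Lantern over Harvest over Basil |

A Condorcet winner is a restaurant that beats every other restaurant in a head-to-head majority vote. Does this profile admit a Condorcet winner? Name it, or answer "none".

none

Head-to-head results (19 friends):
Harvest vs Basil: Basil wins 11–8.
Harvest vs Lantern: 4+3+4+1 = 12 for Harvest, 7 for Lantern — Harvest by 12–7.
Harvest vs Maru: Maru wins 11–8.
Basil vs Lantern: 8 to 11, Lantern.
Basil vs Maru: Basil is ranked higher on 4+3+3 = 10 ballots, Maru on 9. Basil wins 10–9.
Lantern vs Maru: 10 to 9, Lantern.
Every restaurant loses at least once (Harvest loses to Basil; Basil loses to Lantern; Lantern loses to Harvest; Maru loses to Basil). The majority relation contains the cycle Harvest > Lantern > Basil > Harvest, so there is no Condorcet winner.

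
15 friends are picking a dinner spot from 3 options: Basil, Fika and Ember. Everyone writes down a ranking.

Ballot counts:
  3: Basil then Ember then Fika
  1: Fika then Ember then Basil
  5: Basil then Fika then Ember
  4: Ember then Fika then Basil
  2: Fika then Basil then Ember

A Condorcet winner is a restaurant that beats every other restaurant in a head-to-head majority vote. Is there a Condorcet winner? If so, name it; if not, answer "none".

Pairwise majorities:
Basil vs Fika: 8 to 7, Basil.
Basil vs Ember: 3+5+2 = 10 for Basil, 5 for Ember — Basil by 10–5.
Fika vs Ember: Fika wins 8–7.
Only Basil has no losses; Basil is the Condorcet winner.

Basil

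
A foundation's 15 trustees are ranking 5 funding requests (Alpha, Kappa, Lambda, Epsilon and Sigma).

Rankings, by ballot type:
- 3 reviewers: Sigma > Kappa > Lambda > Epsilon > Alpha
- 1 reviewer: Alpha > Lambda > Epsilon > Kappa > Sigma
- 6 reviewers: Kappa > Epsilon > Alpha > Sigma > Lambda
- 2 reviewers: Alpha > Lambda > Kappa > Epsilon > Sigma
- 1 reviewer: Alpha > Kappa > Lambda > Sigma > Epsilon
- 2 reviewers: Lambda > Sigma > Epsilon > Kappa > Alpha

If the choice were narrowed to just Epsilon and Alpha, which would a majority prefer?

Ballots ranking Epsilon above Alpha: 3 + 6 + 2 = 11.
Ballots ranking Alpha above Epsilon: 15 − 11 = 4.
Epsilon wins the head-to-head 11–4.

Epsilon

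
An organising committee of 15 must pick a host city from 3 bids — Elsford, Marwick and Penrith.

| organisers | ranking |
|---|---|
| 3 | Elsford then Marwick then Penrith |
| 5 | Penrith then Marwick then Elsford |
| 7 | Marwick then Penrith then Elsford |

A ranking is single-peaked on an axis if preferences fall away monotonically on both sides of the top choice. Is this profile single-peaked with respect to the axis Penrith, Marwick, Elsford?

yes

Axis positions: Penrith=1, Marwick=2, Elsford=3.
Group 1 (peak Elsford at position 3): ranking walks positions 3-2-1, expanding outward from the peak — single-peaked.
Group 2 (peak Penrith at position 1): ranking walks positions 1-2-3, expanding outward from the peak — single-peaked.
Group 3 (peak Marwick at position 2): ranking walks positions 2-1-3, expanding outward from the peak — single-peaked.
Every ranking is single-peaked on this axis.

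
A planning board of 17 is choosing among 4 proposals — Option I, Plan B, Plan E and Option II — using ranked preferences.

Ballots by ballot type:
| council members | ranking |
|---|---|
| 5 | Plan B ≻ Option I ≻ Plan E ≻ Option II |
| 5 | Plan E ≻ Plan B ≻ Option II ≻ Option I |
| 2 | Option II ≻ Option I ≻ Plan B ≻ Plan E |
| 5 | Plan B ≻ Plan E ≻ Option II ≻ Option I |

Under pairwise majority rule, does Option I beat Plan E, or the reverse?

Ballots ranking Option I above Plan E: 5 + 2 = 7.
Ballots ranking Plan E above Option I: 17 − 7 = 10.
Plan E wins the head-to-head 10–7.

Plan E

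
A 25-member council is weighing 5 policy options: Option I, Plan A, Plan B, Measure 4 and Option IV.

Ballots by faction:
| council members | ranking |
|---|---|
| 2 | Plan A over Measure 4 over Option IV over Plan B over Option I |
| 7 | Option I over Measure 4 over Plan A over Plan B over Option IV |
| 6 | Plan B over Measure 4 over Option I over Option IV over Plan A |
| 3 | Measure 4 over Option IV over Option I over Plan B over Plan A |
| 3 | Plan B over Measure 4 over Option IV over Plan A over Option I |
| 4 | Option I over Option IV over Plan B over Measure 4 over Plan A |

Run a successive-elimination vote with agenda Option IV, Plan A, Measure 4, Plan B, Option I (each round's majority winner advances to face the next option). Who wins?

Option I

Round 1: Option IV vs Plan A — 16–9, Option IV advances.
Round 2: Option IV vs Measure 4 — 4–21, Measure 4 advances.
Round 3: Measure 4 vs Plan B — 12–13, Plan B advances.
Round 4: Plan B vs Option I — 11–14, Option I advances.
The agenda winner is Option I.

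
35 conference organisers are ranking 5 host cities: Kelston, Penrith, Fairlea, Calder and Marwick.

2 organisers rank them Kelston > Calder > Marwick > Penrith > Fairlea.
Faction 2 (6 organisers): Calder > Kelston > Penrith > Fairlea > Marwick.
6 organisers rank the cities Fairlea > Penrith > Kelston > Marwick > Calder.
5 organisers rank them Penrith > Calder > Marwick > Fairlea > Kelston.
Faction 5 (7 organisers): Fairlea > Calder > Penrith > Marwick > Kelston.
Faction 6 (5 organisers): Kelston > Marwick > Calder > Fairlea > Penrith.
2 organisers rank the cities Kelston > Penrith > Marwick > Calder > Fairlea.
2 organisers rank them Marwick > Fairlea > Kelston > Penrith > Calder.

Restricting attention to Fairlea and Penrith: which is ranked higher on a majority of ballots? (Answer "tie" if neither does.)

Ballots ranking Fairlea above Penrith: 6 + 7 + 5 + 2 = 20.
Ballots ranking Penrith above Fairlea: 35 − 20 = 15.
Fairlea wins the head-to-head 20–15.

Fairlea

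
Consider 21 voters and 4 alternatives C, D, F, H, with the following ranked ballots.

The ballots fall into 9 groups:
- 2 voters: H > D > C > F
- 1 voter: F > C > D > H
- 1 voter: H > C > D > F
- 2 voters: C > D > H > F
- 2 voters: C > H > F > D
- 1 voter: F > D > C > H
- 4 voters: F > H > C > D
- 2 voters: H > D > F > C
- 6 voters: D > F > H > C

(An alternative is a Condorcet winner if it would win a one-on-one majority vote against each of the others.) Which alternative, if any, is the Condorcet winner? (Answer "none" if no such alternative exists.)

none

Check each pair by majority over 21 ballots:
C vs D: D wins 11–10.
C–F: F 14–7.
C vs H: H wins 15–6.
D–F: D 13–8.
D vs H: H wins 11–10.
F vs H: F, 12–9.
Every alternative loses at least once (C loses to D; D loses to H; F loses to D; H loses to F). The majority relation contains the cycle D → F → H → D, so there is no Condorcet winner.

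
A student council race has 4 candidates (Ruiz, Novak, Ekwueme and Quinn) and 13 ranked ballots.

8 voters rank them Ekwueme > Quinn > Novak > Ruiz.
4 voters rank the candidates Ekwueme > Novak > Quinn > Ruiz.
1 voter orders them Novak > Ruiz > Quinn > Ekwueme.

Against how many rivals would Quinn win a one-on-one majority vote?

2

Quinn against each rival (13 voters):
Quinn vs Ruiz: Quinn, 12–1.
Quinn–Novak: Quinn 8–5.
Quinn vs Ekwueme: 1 to 12, Ekwueme.
Quinn beats Ruiz, Novak; loses to Ekwueme — 2 pairwise wins.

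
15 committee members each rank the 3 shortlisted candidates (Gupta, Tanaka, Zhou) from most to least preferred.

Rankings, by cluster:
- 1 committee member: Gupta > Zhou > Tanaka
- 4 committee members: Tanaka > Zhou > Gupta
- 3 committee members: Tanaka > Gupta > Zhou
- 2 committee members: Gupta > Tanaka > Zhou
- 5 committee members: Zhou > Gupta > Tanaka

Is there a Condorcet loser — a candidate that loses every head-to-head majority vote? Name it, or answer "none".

Pairwise majorities:
Gupta vs Tanaka: Gupta, 8–7.
Gupta vs Zhou: Gupta is ranked higher on 1+3+2 = 6 ballots, Zhou on 9. Zhou wins 9–6.
Tanaka vs Zhou: Tanaka is ranked higher on 4+3+2 = 9 ballots, Zhou on 6. Tanaka wins 9–6.
Each candidate has at least one pairwise win (Gupta beats Tanaka; Tanaka beats Zhou; Zhou beats Gupta) — no Condorcet loser.

none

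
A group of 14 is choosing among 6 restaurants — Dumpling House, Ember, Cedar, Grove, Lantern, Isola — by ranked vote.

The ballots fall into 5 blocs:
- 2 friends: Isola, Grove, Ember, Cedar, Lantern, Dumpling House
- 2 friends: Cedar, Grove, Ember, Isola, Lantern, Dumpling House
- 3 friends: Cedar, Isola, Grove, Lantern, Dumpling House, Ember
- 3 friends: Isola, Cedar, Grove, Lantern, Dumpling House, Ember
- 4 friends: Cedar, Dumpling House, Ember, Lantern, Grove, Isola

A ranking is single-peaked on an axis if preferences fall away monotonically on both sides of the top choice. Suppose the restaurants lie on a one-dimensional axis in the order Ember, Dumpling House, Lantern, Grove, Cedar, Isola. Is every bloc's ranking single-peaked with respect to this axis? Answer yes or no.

Axis positions: Ember=1, Dumpling House=2, Lantern=3, Grove=4, Cedar=5, Isola=6.
Bloc 1: ranking walks positions 6-4-1-5-3-2; Grove is ranked above Cedar even though Cedar lies between Grove and the peak Isola on the axis — preferences dip and rise again. Not single-peaked.
Bloc 2: ranking walks positions 5-4-1-6-3-2; Ember is ranked above Lantern even though Lantern lies between Ember and the peak Cedar on the axis — preferences dip and rise again. Not single-peaked.
Bloc 3 (peak Cedar at position 5): ranking walks positions 5-6-4-3-2-1, expanding outward from the peak — single-peaked.
Bloc 4 (peak Isola at position 6): ranking walks positions 6-5-4-3-2-1, expanding outward from the peak — single-peaked.
Bloc 5: ranking walks positions 5-2-1-3-4-6; Dumpling House is ranked above Grove even though Grove lies between Dumpling House and the peak Cedar on the axis — preferences dip and rise again. Not single-peaked.
Bloc 1 violates single-peakedness, so the profile is not single-peaked on this axis.

no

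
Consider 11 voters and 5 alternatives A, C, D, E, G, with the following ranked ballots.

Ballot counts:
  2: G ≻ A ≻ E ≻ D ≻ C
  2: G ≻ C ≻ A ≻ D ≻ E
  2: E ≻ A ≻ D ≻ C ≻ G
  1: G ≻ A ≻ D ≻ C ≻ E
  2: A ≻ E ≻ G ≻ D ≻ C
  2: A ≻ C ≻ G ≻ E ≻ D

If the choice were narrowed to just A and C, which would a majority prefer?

Ballots ranking A above C: 2 + 2 + 1 + 2 + 2 = 9.
Ballots ranking C above A: 11 − 9 = 2.
A wins the head-to-head 9–2.

A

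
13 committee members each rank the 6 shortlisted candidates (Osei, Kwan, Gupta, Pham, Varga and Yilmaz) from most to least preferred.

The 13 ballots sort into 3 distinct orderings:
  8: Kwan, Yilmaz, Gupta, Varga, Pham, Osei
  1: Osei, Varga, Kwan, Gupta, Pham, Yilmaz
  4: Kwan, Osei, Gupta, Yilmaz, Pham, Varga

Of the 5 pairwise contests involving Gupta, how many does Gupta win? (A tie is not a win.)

Gupta against each rival (13 committee members):
Gupta vs Osei: Gupta, 8–5.
Gupta vs Kwan: 0 to 13, Kwan.
Gupta vs Pham: Gupta is ranked higher on 8+1+4 = 13 ballots, Pham on 0. Gupta wins 13–0.
Gupta vs Varga: Gupta, 12–1.
Gupta vs Yilmaz: Yilmaz, 8–5.
Gupta beats Osei, Pham, Varga; loses to Kwan, Yilmaz — 3 pairwise wins.

3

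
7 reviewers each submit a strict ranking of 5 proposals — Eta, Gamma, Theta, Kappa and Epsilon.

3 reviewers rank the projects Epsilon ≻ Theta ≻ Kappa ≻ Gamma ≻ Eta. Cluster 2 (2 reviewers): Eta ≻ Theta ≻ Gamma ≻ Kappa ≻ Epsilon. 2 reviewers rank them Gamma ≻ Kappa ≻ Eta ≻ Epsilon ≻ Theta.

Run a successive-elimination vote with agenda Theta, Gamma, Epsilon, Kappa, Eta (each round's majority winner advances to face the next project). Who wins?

Round 1: Theta vs Gamma — 5–2, Theta advances.
Round 2: Theta vs Epsilon — 2–5, Epsilon advances.
Round 3: Epsilon vs Kappa — 3–4, Kappa advances.
Round 4: Kappa vs Eta — 5–2, Kappa advances.
The agenda winner is Kappa.

Kappa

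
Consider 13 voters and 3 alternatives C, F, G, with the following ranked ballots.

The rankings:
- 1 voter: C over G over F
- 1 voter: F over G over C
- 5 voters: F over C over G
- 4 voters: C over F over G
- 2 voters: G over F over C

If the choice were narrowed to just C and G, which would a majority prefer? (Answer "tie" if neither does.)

C

Ballots ranking C above G: 1 + 5 + 4 = 10.
Ballots ranking G above C: 13 − 10 = 3.
C wins the head-to-head 10–3.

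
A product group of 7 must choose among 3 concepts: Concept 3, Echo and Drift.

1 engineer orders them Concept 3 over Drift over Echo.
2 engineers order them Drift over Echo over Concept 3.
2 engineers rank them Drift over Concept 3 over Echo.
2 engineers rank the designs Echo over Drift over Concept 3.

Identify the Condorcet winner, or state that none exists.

Drift

Check each pair by majority over 7 ballots:
Concept 3 vs Echo: Concept 3 preferred on 1+2 = 3 ballots; Echo wins 4–3.
Concept 3 vs Drift: Drift, 6–1.
Echo–Drift: Drift 5–2.
Only Drift has no losses; Drift is the Condorcet winner.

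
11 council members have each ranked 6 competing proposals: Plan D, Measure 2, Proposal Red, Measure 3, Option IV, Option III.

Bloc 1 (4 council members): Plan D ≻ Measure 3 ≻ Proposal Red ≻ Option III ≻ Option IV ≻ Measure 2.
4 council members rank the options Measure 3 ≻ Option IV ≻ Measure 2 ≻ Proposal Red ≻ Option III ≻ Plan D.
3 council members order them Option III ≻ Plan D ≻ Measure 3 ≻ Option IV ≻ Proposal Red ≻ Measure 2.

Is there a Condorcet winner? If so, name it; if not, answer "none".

Head-to-head results (11 council members):
Plan D vs Measure 2: Plan D, 7–4.
Plan D vs Proposal Red: Plan D is ranked higher on 4+3 = 7 ballots, Proposal Red on 4. Plan D wins 7–4.
Plan D vs Measure 3: Plan D is ranked higher on 4+3 = 7 ballots, Measure 3 on 4. Plan D wins 7–4.
Plan D vs Option IV: Plan D wins 7–4.
Plan D vs Option III: Option III, 7–4.
Measure 2 vs Proposal Red: 4 to 7, Proposal Red.
Measure 2 vs Measure 3: 0 for Measure 2, 11 for Measure 3 — Measure 3 by 11–0.
Measure 2 vs Option IV: Measure 2 is ranked higher on 0 ballots, Option IV on 11. Option IV wins 11–0.
Measure 2 vs Option III: Measure 2 preferred on 4 ballots; Option III wins 7–4.
Proposal Red vs Measure 3: Measure 3, 11–0.
Proposal Red–Option IV: Option IV 7–4.
Proposal Red vs Option III: 8 to 3, Proposal Red.
Measure 3–Option IV: Measure 3 11–0.
Measure 3 vs Option III: Measure 3 wins 8–3.
Option IV vs Option III: Option IV is ranked higher on 4 ballots, Option III on 7. Option III wins 7–4.
No option is unbeaten: Plan D loses to Option III; Measure 2 loses to Plan D; Proposal Red loses to Plan D; Measure 3 loses to Plan D; Option IV loses to Plan D; Option III loses to Proposal Red. In particular Plan D > Proposal Red > Option III > Plan D is a majority cycle — no Condorcet winner exists.

none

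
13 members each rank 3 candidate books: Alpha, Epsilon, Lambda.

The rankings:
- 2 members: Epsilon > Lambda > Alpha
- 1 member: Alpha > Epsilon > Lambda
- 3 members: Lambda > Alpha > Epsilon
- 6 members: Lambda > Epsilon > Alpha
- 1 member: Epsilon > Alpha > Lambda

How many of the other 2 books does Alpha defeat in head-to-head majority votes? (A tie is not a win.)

0

Alpha against each rival (13 members):
Alpha vs Epsilon: Epsilon wins 9–4.
Alpha vs Lambda: Lambda wins 11–2.
Alpha beats no one; loses to Epsilon, Lambda — 0 pairwise wins.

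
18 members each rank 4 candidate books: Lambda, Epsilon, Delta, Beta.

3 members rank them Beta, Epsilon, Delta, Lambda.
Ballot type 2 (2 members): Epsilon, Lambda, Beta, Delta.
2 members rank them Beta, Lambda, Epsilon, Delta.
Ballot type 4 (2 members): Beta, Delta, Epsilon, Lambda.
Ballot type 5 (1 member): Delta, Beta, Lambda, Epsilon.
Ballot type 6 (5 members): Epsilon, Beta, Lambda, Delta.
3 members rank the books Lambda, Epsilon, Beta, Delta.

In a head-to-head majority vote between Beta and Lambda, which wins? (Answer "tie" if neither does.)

Beta

Ballots ranking Beta above Lambda: 3 + 2 + 2 + 1 + 5 = 13.
Ballots ranking Lambda above Beta: 18 − 13 = 5.
Beta wins the head-to-head 13–5.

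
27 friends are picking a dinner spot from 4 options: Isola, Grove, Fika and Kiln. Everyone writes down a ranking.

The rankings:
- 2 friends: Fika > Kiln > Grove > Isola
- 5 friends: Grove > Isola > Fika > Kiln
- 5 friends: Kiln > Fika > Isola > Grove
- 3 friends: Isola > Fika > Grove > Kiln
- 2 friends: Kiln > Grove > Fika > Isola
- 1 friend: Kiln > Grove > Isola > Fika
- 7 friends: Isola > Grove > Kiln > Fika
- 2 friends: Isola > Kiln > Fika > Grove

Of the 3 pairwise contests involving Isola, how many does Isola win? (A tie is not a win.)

3

Isola against each rival (27 friends):
Isola vs Grove: 5+3+7+2 = 17 for Isola, 10 for Grove — Isola by 17–10.
Isola vs Fika: Isola wins 18–9.
Isola vs Kiln: Isola preferred on 5+3+7+2 = 17 ballots; Isola wins 17–10.
Isola beats Grove, Fika, Kiln — 3 pairwise wins.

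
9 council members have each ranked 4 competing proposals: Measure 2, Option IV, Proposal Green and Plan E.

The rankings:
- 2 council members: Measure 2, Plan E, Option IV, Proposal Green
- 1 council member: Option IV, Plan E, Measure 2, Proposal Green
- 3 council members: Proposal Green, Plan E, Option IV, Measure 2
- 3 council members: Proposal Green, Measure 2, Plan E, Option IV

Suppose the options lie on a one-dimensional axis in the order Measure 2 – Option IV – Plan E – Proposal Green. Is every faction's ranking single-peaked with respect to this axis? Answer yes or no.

no

Axis positions: Measure 2=1, Option IV=2, Plan E=3, Proposal Green=4.
Faction 1: ranking walks positions 1-3-2-4; Plan E is ranked above Option IV even though Option IV lies between Plan E and the peak Measure 2 on the axis — preferences dip and rise again. Not single-peaked.
Faction 2 (peak Option IV at position 2): ranking walks positions 2-3-1-4, expanding outward from the peak — single-peaked.
Faction 3 (peak Proposal Green at position 4): ranking walks positions 4-3-2-1, expanding outward from the peak — single-peaked.
Faction 4: ranking walks positions 4-1-3-2; Measure 2 is ranked above Plan E even though Plan E lies between Measure 2 and the peak Proposal Green on the axis — preferences dip and rise again. Not single-peaked.
Faction 1 violates single-peakedness, so the profile is not single-peaked on this axis.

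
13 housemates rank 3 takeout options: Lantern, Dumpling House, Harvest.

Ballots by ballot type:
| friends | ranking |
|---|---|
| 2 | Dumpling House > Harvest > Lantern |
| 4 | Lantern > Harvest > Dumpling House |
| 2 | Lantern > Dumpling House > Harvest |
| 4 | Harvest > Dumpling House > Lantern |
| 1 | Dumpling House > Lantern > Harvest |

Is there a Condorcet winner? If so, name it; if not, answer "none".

Pairwise majorities:
Lantern vs Dumpling House: Dumpling House, 7–6.
Lantern vs Harvest: Lantern wins 7–6.
Dumpling House vs Harvest: Harvest, 8–5.
No restaurant is unbeaten: Lantern loses to Dumpling House; Dumpling House loses to Harvest; Harvest loses to Lantern. In particular Lantern > Harvest > Dumpling House > Lantern is a majority cycle — no Condorcet winner exists.

none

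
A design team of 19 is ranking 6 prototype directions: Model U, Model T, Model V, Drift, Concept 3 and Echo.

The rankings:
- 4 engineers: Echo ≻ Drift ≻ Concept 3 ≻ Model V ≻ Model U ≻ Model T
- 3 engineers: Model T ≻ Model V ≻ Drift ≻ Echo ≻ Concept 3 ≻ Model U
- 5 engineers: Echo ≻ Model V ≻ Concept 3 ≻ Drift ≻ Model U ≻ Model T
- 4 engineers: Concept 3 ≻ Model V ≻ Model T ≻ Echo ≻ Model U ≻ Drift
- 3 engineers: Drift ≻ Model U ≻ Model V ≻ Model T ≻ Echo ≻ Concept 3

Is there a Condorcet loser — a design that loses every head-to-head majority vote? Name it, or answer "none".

none

Pairwise majorities:
Model U vs Model T: 4+5+3 = 12 for Model U, 7 for Model T — Model U by 12–7.
Model U–Model V: Model V 16–3.
Model U vs Drift: 4 to 15, Drift.
Model U vs Concept 3: Concept 3 wins 16–3.
Model U vs Echo: 3 to 16, Echo.
Model T vs Model V: Model V, 16–3.
Model T–Drift: Drift 12–7.
Model T vs Concept 3: Concept 3 wins 13–6.
Model T vs Echo: Model T wins 10–9.
Model V vs Drift: 12 to 7, Model V.
Model V–Concept 3: Model V 11–8.
Model V vs Echo: Model V is ranked higher on 3+4+3 = 10 ballots, Echo on 9. Model V wins 10–9.
Drift vs Concept 3: Drift preferred on 4+3+3 = 10 ballots; Drift wins 10–9.
Drift vs Echo: Drift preferred on 3+3 = 6 ballots; Echo wins 13–6.
Concept 3 vs Echo: Concept 3 is ranked higher on 4 ballots, Echo on 15. Echo wins 15–4.
Each design has at least one pairwise win (Model U beats Model T; Model T beats Echo; Model V beats Model U; Drift beats Model U; Concept 3 beats Model U; Echo beats Model U) — no Condorcet loser.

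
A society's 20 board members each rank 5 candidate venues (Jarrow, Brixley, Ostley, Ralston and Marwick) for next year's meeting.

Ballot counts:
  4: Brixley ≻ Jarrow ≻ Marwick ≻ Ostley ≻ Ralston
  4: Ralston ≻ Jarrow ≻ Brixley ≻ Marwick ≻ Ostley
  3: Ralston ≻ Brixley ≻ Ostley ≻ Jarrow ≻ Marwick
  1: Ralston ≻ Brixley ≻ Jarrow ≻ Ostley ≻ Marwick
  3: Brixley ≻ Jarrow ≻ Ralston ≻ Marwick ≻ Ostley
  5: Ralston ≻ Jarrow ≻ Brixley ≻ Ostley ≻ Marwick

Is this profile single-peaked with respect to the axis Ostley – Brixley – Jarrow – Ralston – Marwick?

Axis positions: Ostley=1, Brixley=2, Jarrow=3, Ralston=4, Marwick=5.
Ballot type 1: ranking walks positions 2-3-5-1-4; Marwick is ranked above Ralston even though Ralston lies between Marwick and the peak Brixley on the axis — preferences dip and rise again. Not single-peaked.
Ballot type 2 (peak Ralston at position 4): ranking walks positions 4-3-2-5-1, expanding outward from the peak — single-peaked.
Ballot type 3: ranking walks positions 4-2-1-3-5; Brixley is ranked above Jarrow even though Jarrow lies between Brixley and the peak Ralston on the axis — preferences dip and rise again. Not single-peaked.
Ballot type 4: ranking walks positions 4-2-3-1-5; Brixley is ranked above Jarrow even though Jarrow lies between Brixley and the peak Ralston on the axis — preferences dip and rise again. Not single-peaked.
Ballot type 5 (peak Brixley at position 2): ranking walks positions 2-3-4-5-1, expanding outward from the peak — single-peaked.
Ballot type 6 (peak Ralston at position 4): ranking walks positions 4-3-2-1-5, expanding outward from the peak — single-peaked.
Ballot type 1 violates single-peakedness, so the profile is not single-peaked on this axis.

no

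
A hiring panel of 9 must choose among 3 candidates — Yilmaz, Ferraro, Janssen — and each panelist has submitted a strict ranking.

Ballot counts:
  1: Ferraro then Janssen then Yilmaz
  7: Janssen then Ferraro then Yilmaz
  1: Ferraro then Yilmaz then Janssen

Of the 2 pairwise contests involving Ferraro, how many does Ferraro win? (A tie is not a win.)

1

Ferraro against each rival (9 committee members):
Ferraro–Yilmaz: Ferraro 9–0.
Ferraro vs Janssen: Janssen wins 7–2.
Ferraro beats Yilmaz; loses to Janssen — 1 pairwise win.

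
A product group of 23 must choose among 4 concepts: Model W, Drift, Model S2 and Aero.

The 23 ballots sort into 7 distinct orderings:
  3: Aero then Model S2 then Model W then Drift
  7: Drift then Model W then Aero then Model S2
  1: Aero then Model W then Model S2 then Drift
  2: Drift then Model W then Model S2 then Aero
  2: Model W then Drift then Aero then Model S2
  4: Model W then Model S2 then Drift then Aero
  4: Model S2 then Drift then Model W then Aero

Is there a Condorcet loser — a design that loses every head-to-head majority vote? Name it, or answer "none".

none

Pairwise majorities:
Model W vs Drift: Drift wins 13–10.
Model W vs Model S2: Model W, 16–7.
Model W–Aero: Model W 19–4.
Drift vs Model S2: Model S2, 12–11.
Drift vs Aero: Drift, 19–4.
Model S2 vs Aero: 10 to 13, Aero.
No design is winless: Model W beats Model S2; Drift beats Model W; Model S2 beats Drift; Aero beats Model S2. There is no Condorcet loser.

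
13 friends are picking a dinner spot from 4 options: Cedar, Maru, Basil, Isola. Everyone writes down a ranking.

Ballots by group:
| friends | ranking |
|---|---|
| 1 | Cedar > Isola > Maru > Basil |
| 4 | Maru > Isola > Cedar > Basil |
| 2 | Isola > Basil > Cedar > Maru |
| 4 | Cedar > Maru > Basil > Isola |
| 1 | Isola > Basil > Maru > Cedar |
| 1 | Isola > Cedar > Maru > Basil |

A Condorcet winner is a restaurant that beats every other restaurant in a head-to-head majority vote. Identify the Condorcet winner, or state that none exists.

Head-to-head results (13 friends):
Cedar vs Maru: Cedar is ranked higher on 1+2+4+1 = 8 ballots, Maru on 5. Cedar wins 8–5.
Cedar vs Basil: Cedar preferred on 1+4+4+1 = 10 ballots; Cedar wins 10–3.
Cedar vs Isola: Cedar is ranked higher on 1+4 = 5 ballots, Isola on 8. Isola wins 8–5.
Maru vs Basil: Maru is ranked higher on 1+4+4+1 = 10 ballots, Basil on 3. Maru wins 10–3.
Maru vs Isola: 4+4 = 8 for Maru, 5 for Isola — Maru by 8–5.
Basil vs Isola: 4 to 9, Isola.
Every restaurant loses at least once (Cedar loses to Isola; Maru loses to Cedar; Basil loses to Cedar; Isola loses to Maru). The majority relation contains the cycle Cedar → Maru → Isola → Cedar, so there is no Condorcet winner.

none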